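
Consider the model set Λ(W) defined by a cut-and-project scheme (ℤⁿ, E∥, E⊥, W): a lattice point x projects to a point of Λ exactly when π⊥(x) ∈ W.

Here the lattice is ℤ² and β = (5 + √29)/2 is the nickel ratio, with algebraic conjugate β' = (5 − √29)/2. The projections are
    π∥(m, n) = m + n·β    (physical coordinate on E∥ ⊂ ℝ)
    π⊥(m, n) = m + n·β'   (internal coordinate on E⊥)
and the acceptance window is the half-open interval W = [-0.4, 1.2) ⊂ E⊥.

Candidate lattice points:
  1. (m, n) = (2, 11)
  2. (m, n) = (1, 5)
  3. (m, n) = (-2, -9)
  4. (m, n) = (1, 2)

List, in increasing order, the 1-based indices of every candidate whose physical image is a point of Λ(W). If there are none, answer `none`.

1, 2, 3, 4

Compute β' = (5−√29)/2 = -0.19258, so π⊥(m,n) = m -0.19258·n.
[1] lift (2,11): star map gives -0.11841; window check -0.4 ≤ -0.11841 < 1.2 is true → IN Λ
[2] lift (1,5): star map gives 0.03709; window check -0.4 ≤ 0.03709 < 1.2 is true → IN Λ
[3] lift (-2,-9): star map gives -0.26676; window check -0.4 ≤ -0.26676 < 1.2 is true → IN Λ
[4] lift (1,2): star map gives 0.61484; window check -0.4 ≤ 0.61484 < 1.2 is true → IN Λ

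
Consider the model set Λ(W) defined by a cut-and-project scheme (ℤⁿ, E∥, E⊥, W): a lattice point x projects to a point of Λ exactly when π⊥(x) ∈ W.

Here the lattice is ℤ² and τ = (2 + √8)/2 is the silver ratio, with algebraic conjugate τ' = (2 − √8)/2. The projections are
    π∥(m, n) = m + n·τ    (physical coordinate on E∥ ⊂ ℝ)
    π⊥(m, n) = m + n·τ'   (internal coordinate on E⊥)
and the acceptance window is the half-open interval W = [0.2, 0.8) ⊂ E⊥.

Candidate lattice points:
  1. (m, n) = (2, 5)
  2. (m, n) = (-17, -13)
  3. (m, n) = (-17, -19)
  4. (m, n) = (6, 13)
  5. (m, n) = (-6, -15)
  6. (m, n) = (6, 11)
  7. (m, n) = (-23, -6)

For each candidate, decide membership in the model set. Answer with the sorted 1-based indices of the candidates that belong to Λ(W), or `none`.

4, 5

τ' = (2−√8)/2 ≈ -0.414214.
[1] lift (2,5): star map gives -0.071068; window check 0.2 ≤ -0.071068 < 0.8 is false → out
[2] lift (-17,-13): star map gives -11.615224; window check 0.2 ≤ -11.615224 < 0.8 is false → out
[3] lift (-17,-19): star map gives -9.129942; window check 0.2 ≤ -9.129942 < 0.8 is false → out
[4] lift (6,13): star map gives 0.615224; window check 0.2 ≤ 0.615224 < 0.8 is true → IN Λ
[5] lift (-6,-15): star map gives 0.213203; window check 0.2 ≤ 0.213203 < 0.8 is true → IN Λ
[6] lift (6,11): star map gives 1.443651; window check 0.2 ≤ 1.443651 < 0.8 is false → out
[7] lift (-23,-6): star map gives -20.514719; window check 0.2 ≤ -20.514719 < 0.8 is false → out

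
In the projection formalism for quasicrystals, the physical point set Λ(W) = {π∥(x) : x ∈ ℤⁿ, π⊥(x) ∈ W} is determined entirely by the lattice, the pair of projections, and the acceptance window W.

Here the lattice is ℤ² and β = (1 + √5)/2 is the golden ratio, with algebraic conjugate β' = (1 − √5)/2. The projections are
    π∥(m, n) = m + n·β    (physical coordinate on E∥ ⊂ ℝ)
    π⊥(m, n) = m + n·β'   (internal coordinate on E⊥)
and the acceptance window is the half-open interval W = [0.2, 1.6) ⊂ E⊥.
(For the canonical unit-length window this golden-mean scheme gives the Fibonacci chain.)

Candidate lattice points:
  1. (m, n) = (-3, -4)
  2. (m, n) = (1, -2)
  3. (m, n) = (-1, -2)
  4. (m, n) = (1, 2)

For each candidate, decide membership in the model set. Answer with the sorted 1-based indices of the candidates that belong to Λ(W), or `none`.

Numerically β ≈ 1.6180 and β' = −1/β ≈ -0.6180.
candidate 1: (m,n)=(-3,-4) → π∥ = -3-4·β ≈ -9.4721, π⊥ = -3-4·β' ≈ -0.5279 ∉ [0.2, 1.6) ⇒ out
candidate 2: (m,n)=(1,-2) → π∥ = 1-2·β ≈ -2.2361, π⊥ = 1-2·β' ≈ 2.2361 ∉ [0.2, 1.6) ⇒ out
candidate 3: (m,n)=(-1,-2) → π∥ = -1-2·β ≈ -4.2361, π⊥ = -1-2·β' ≈ 0.2361 ∈ [0.2, 1.6) ⇒ IN Λ
candidate 4: (m,n)=(1,2) → π∥ = 1+2·β ≈ 4.2361, π⊥ = 1+2·β' ≈ -0.2361 ∉ [0.2, 1.6) ⇒ out

3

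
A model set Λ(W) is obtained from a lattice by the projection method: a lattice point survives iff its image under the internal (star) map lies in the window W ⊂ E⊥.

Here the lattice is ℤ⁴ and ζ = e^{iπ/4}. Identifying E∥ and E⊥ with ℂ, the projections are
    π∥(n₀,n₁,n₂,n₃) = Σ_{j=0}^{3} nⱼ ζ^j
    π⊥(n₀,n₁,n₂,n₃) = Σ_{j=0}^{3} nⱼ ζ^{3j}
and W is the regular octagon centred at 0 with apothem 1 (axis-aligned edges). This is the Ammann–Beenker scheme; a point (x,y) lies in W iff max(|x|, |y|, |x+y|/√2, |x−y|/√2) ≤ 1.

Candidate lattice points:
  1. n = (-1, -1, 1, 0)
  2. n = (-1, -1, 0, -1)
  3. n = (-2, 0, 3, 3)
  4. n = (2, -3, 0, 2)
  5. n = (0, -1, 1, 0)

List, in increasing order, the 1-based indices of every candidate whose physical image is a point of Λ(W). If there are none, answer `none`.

π⊥(n) = n₀ + n₁ζ³ + n₂ζ⁶ + n₃ζ⁹ where ζ = e^{iπ/4}.
candidate 1: n = (-1, -1, 1, 0) → π⊥ ≈ (-0.29289, -1.70711); max(|x|,|y|,|x±y|/√2) = 1.70711 > 1 ⇒ ∉ W
candidate 2: n = (-1, -1, 0, -1) → π⊥ ≈ (-1.00000, -1.41421); max(|x|,|y|,|x±y|/√2) = 1.70711 > 1 ⇒ ∉ W
candidate 3: n = (-2, 0, 3, 3) → π⊥ ≈ (+0.12132, -0.87868); max(|x|,|y|,|x±y|/√2) = 0.87868 ≤ 1 ⇒ ∈ W
candidate 4: n = (2, -3, 0, 2) → π⊥ ≈ (+5.53553, -0.70711); max(|x|,|y|,|x±y|/√2) = 5.53553 > 1 ⇒ ∉ W
candidate 5: n = (0, -1, 1, 0) → π⊥ ≈ (+0.70711, -1.70711); max(|x|,|y|,|x±y|/√2) = 1.70711 > 1 ⇒ ∉ W

3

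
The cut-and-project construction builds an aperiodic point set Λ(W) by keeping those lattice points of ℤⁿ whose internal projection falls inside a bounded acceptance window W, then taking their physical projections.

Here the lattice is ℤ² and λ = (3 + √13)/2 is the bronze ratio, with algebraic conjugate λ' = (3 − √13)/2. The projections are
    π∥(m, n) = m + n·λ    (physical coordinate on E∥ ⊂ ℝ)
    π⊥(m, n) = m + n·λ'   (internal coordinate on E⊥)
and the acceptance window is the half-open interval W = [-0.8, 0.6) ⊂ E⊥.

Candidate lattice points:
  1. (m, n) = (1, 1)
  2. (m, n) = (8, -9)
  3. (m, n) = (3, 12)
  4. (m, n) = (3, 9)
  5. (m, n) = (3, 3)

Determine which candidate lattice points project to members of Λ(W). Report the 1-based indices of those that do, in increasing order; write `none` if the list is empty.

3, 4

Numerically λ ≈ 3.3028 and λ' = −1/λ ≈ -0.3028.
#1 (1,1): internal coord 1 + (1)·λ' = +0.6972; +0.6972 ∉ [-0.8, 0.6) → out
#2 (8,-9): internal coord 8 + (-9)·λ' = +10.7250; +10.7250 ∉ [-0.8, 0.6) → out
#3 (3,12): internal coord 3 + (12)·λ' = -0.6333; -0.6333 ∈ [-0.8, 0.6) → IN Λ
#4 (3,9): internal coord 3 + (9)·λ' = +0.2750; +0.2750 ∈ [-0.8, 0.6) → IN Λ
#5 (3,3): internal coord 3 + (3)·λ' = +2.0917; +2.0917 ∉ [-0.8, 0.6) → out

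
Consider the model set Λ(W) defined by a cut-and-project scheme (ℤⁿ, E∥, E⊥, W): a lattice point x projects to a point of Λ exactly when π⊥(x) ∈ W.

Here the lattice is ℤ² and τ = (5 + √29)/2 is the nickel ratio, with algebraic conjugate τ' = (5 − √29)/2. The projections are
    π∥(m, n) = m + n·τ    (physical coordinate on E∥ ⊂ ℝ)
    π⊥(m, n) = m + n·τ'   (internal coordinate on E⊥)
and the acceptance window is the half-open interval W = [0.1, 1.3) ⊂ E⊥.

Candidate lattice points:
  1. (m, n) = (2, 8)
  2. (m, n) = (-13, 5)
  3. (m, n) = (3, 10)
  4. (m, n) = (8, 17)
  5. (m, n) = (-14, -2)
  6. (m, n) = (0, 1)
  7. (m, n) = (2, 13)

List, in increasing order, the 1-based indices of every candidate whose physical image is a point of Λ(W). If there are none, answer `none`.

1, 3

Numerically τ ≈ 5.19258 and τ' = −1/τ ≈ -0.19258.
[1] lift (2,8): star map gives 0.45934; window check 0.1 ≤ 0.45934 < 1.3 is true → IN Λ
[2] lift (-13,5): star map gives -13.96291; window check 0.1 ≤ -13.96291 < 1.3 is false → out
[3] lift (3,10): star map gives 1.07418; window check 0.1 ≤ 1.07418 < 1.3 is true → IN Λ
[4] lift (8,17): star map gives 4.72610; window check 0.1 ≤ 4.72610 < 1.3 is false → out
[5] lift (-14,-2): star map gives -13.61484; window check 0.1 ≤ -13.61484 < 1.3 is false → out
[6] lift (0,1): star map gives -0.19258; window check 0.1 ≤ -0.19258 < 1.3 is false → out
[7] lift (2,13): star map gives -0.50357; window check 0.1 ≤ -0.50357 < 1.3 is false → out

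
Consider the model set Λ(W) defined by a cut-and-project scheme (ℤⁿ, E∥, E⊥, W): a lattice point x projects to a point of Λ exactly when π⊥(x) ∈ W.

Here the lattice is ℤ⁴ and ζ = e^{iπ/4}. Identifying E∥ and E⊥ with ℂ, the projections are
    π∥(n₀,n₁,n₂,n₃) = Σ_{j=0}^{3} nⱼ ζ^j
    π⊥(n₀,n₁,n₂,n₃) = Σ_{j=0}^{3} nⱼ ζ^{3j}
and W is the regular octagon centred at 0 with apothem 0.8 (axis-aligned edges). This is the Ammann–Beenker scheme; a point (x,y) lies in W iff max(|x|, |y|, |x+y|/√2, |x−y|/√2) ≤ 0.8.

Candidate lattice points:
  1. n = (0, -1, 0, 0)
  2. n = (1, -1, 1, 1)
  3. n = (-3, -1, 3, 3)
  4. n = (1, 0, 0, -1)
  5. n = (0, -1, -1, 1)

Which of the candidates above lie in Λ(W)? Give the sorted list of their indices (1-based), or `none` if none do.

π⊥(n) = n₀ + n₁ζ³ + n₂ζ⁶ + n₃ζ⁹ where ζ = e^{iπ/4}.
candidate 1: n = (0, -1, 0, 0) → π⊥ ≈ (+0.7071, -0.7071); max(|x|,|y|,|x±y|/√2) = 1.0000 > 0.8 ⇒ ∉ W
candidate 2: n = (1, -1, 1, 1) → π⊥ ≈ (+2.4142, -1.0000); max(|x|,|y|,|x±y|/√2) = 2.4142 > 0.8 ⇒ ∉ W
candidate 3: n = (-3, -1, 3, 3) → π⊥ ≈ (-0.1716, -1.5858); max(|x|,|y|,|x±y|/√2) = 1.5858 > 0.8 ⇒ ∉ W
candidate 4: n = (1, 0, 0, -1) → π⊥ ≈ (+0.2929, -0.7071); max(|x|,|y|,|x±y|/√2) = 0.7071 ≤ 0.8 ⇒ ∈ W
candidate 5: n = (0, -1, -1, 1) → π⊥ ≈ (+1.4142, +1.0000); max(|x|,|y|,|x±y|/√2) = 1.7071 > 0.8 ⇒ ∉ W

4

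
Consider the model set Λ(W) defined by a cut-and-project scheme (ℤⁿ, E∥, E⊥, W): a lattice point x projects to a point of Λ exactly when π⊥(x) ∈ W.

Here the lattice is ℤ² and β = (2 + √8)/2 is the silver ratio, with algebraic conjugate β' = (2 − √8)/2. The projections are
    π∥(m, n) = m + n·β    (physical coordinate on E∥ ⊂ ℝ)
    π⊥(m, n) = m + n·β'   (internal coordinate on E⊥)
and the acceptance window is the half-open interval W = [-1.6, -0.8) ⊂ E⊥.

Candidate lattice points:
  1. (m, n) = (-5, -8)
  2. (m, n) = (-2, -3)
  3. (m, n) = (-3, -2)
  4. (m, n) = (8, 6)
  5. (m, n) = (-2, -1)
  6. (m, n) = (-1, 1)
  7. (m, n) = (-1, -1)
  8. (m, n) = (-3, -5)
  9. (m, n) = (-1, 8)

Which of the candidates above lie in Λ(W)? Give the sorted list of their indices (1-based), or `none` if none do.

5, 6, 8

β' = (2−√8)/2 ≈ -0.414214.
[1] lift (-5,-8): star map gives -1.686292; window check -1.6 ≤ -1.686292 < -0.8 is false → out
[2] lift (-2,-3): star map gives -0.757359; window check -1.6 ≤ -0.757359 < -0.8 is false → out
[3] lift (-3,-2): star map gives -2.171573; window check -1.6 ≤ -2.171573 < -0.8 is false → out
[4] lift (8,6): star map gives 5.514719; window check -1.6 ≤ 5.514719 < -0.8 is false → out
[5] lift (-2,-1): star map gives -1.585786; window check -1.6 ≤ -1.585786 < -0.8 is true → IN Λ
[6] lift (-1,1): star map gives -1.414214; window check -1.6 ≤ -1.414214 < -0.8 is true → IN Λ
[7] lift (-1,-1): star map gives -0.585786; window check -1.6 ≤ -0.585786 < -0.8 is false → out
[8] lift (-3,-5): star map gives -0.928932; window check -1.6 ≤ -0.928932 < -0.8 is true → IN Λ
[9] lift (-1,8): star map gives -4.313708; window check -1.6 ≤ -4.313708 < -0.8 is false → out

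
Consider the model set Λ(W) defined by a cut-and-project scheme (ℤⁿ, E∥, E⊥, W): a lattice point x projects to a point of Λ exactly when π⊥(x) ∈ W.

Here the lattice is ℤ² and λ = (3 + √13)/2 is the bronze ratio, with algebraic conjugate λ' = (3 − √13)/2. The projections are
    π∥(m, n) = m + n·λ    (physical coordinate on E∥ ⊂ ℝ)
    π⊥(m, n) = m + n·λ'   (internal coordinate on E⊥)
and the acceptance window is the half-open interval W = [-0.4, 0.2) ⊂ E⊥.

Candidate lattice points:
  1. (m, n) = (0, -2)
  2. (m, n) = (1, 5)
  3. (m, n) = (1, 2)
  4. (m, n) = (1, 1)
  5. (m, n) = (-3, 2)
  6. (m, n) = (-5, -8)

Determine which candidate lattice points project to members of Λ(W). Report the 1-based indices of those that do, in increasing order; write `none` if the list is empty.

λ' = (3−√13)/2 ≈ -0.302776.
[1] lift (0,-2): star map gives 0.605551; window check -0.4 ≤ 0.605551 < 0.2 is false → out
[2] lift (1,5): star map gives -0.513878; window check -0.4 ≤ -0.513878 < 0.2 is false → out
[3] lift (1,2): star map gives 0.394449; window check -0.4 ≤ 0.394449 < 0.2 is false → out
[4] lift (1,1): star map gives 0.697224; window check -0.4 ≤ 0.697224 < 0.2 is false → out
[5] lift (-3,2): star map gives -3.605551; window check -0.4 ≤ -3.605551 < 0.2 is false → out
[6] lift (-5,-8): star map gives -2.577795; window check -0.4 ≤ -2.577795 < 0.2 is false → out

none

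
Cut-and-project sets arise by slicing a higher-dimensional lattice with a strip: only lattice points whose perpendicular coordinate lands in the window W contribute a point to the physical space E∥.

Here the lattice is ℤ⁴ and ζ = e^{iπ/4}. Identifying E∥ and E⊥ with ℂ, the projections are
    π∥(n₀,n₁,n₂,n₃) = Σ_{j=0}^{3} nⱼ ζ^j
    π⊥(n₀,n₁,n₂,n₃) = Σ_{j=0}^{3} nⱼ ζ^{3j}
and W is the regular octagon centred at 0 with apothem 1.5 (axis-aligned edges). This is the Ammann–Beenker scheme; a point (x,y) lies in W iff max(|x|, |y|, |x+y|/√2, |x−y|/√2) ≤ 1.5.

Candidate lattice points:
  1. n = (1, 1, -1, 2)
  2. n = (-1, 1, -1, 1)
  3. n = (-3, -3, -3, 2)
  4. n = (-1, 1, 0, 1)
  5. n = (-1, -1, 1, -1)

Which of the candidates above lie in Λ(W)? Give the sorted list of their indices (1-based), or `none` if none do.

none

Internal map: ζ^{3j} for j=0..3 gives (1,0), (−√2/2,√2/2), (0,−1), (√2/2,√2/2).
#1 (1, 1, -1, 2): internal (1.70711, 3.12132); octagon support 3.41421 vs apothem 1.5 → ∉ W
#2 (-1, 1, -1, 1): internal (-1.00000, 2.41421); octagon support 2.41421 vs apothem 1.5 → ∉ W
#3 (-3, -3, -3, 2): internal (0.53553, 2.29289); octagon support 2.29289 vs apothem 1.5 → ∉ W
#4 (-1, 1, 0, 1): internal (-1.00000, 1.41421); octagon support 1.70711 vs apothem 1.5 → ∉ W
#5 (-1, -1, 1, -1): internal (-1.00000, -2.41421); octagon support 2.41421 vs apothem 1.5 → ∉ W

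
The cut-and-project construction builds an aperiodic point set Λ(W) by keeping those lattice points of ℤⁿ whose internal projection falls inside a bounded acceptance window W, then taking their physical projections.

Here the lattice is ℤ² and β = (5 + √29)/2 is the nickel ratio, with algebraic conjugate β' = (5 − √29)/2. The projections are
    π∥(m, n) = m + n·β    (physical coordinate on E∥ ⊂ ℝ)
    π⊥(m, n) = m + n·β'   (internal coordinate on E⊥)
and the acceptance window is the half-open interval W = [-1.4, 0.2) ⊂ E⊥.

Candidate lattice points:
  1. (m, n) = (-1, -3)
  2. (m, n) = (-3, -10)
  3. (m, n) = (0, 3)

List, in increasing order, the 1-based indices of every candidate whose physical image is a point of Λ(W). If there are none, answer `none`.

β' = (5−√29)/2 ≈ -0.19258.
candidate 1: (m,n)=(-1,-3) → π∥ = -1-3·β ≈ -16.57775, π⊥ = -1-3·β' ≈ -0.42225 ∈ [-1.4, 0.2) ⇒ IN Λ
candidate 2: (m,n)=(-3,-10) → π∥ = -3-10·β ≈ -54.92582, π⊥ = -3-10·β' ≈ -1.07418 ∈ [-1.4, 0.2) ⇒ IN Λ
candidate 3: (m,n)=(0,3) → π∥ = 0+3·β ≈ 15.57775, π⊥ = 0+3·β' ≈ -0.57775 ∈ [-1.4, 0.2) ⇒ IN Λ

1, 2, 3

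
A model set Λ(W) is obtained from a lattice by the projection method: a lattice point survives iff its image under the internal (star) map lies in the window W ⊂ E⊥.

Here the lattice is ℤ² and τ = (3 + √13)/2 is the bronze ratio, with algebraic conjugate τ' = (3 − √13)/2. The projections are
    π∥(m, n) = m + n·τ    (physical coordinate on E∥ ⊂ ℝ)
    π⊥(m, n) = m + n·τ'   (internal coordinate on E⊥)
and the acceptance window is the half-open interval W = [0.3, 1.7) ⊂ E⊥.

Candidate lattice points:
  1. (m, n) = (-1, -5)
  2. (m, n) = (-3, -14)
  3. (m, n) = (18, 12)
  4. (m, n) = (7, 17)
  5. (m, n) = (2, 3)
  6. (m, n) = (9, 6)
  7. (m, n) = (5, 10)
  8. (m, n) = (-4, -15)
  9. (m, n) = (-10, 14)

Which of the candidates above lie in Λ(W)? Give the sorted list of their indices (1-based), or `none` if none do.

1, 2, 5, 8

Numerically τ ≈ 3.3028 and τ' = −1/τ ≈ -0.3028.
candidate 1: (m,n)=(-1,-5) → π∥ = -1-5·τ ≈ -17.5139, π⊥ = -1-5·τ' ≈ 0.5139 ∈ [0.3, 1.7) ⇒ IN Λ
candidate 2: (m,n)=(-3,-14) → π∥ = -3-14·τ ≈ -49.2389, π⊥ = -3-14·τ' ≈ 1.2389 ∈ [0.3, 1.7) ⇒ IN Λ
candidate 3: (m,n)=(18,12) → π∥ = 18+12·τ ≈ 57.6333, π⊥ = 18+12·τ' ≈ 14.3667 ∉ [0.3, 1.7) ⇒ out
candidate 4: (m,n)=(7,17) → π∥ = 7+17·τ ≈ 63.1472, π⊥ = 7+17·τ' ≈ 1.8528 ∉ [0.3, 1.7) ⇒ out
candidate 5: (m,n)=(2,3) → π∥ = 2+3·τ ≈ 11.9083, π⊥ = 2+3·τ' ≈ 1.0917 ∈ [0.3, 1.7) ⇒ IN Λ
candidate 6: (m,n)=(9,6) → π∥ = 9+6·τ ≈ 28.8167, π⊥ = 9+6·τ' ≈ 7.1833 ∉ [0.3, 1.7) ⇒ out
candidate 7: (m,n)=(5,10) → π∥ = 5+10·τ ≈ 38.0278, π⊥ = 5+10·τ' ≈ 1.9722 ∉ [0.3, 1.7) ⇒ out
candidate 8: (m,n)=(-4,-15) → π∥ = -4-15·τ ≈ -53.5416, π⊥ = -4-15·τ' ≈ 0.5416 ∈ [0.3, 1.7) ⇒ IN Λ
candidate 9: (m,n)=(-10,14) → π∥ = -10+14·τ ≈ 36.2389, π⊥ = -10+14·τ' ≈ -14.2389 ∉ [0.3, 1.7) ⇒ out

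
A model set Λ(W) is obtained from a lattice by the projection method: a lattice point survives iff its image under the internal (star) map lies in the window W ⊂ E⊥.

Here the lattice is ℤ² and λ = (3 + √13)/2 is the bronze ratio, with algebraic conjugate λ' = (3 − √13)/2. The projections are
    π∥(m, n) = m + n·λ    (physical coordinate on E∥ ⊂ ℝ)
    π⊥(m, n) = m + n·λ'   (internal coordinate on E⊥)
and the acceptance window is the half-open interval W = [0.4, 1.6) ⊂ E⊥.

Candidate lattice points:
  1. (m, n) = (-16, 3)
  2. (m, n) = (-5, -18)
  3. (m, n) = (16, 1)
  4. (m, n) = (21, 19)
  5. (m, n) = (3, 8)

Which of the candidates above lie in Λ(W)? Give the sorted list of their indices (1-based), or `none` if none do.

Compute λ' = (3−√13)/2 = -0.302776, so π⊥(m,n) = m -0.302776·n.
[1] lift (-16,3): star map gives -16.908327; window check 0.4 ≤ -16.908327 < 1.6 is false → out
[2] lift (-5,-18): star map gives 0.449961; window check 0.4 ≤ 0.449961 < 1.6 is true → IN Λ
[3] lift (16,1): star map gives 15.697224; window check 0.4 ≤ 15.697224 < 1.6 is false → out
[4] lift (21,19): star map gives 15.247263; window check 0.4 ≤ 15.247263 < 1.6 is false → out
[5] lift (3,8): star map gives 0.577795; window check 0.4 ≤ 0.577795 < 1.6 is true → IN Λ

2, 5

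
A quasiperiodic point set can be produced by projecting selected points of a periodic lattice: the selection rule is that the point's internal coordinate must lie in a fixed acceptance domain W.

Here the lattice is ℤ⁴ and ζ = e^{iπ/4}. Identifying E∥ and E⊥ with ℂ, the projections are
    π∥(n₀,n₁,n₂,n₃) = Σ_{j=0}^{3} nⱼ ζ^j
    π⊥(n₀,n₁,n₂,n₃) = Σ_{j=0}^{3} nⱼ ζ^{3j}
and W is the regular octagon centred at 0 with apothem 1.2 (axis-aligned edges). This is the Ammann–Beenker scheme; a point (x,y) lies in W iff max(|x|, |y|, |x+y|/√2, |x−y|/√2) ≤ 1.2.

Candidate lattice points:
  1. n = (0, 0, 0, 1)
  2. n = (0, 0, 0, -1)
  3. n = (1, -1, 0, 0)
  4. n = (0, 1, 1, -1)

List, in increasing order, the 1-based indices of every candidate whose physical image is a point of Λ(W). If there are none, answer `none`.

1, 2

Internal map: ζ^{3j} for j=0..3 gives (1,0), (−√2/2,√2/2), (0,−1), (√2/2,√2/2).
candidate 1: n = (0, 0, 0, 1) → π⊥ ≈ (+0.707107, +0.707107); max(|x|,|y|,|x±y|/√2) = 1.000000 ≤ 1.2 ⇒ ∈ W
candidate 2: n = (0, 0, 0, -1) → π⊥ ≈ (-0.707107, -0.707107); max(|x|,|y|,|x±y|/√2) = 1.000000 ≤ 1.2 ⇒ ∈ W
candidate 3: n = (1, -1, 0, 0) → π⊥ ≈ (+1.707107, -0.707107); max(|x|,|y|,|x±y|/√2) = 1.707107 > 1.2 ⇒ ∉ W
candidate 4: n = (0, 1, 1, -1) → π⊥ ≈ (-1.414214, -1.000000); max(|x|,|y|,|x±y|/√2) = 1.707107 > 1.2 ⇒ ∉ W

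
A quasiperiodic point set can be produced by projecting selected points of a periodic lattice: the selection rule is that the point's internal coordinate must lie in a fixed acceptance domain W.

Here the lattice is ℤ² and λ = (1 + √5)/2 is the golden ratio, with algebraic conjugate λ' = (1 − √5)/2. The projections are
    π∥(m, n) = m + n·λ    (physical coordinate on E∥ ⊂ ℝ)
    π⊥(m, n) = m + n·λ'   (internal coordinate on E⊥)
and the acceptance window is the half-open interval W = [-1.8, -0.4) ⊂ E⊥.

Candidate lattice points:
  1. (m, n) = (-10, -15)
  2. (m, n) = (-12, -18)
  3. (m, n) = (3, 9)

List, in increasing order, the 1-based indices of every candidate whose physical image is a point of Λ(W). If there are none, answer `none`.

1, 2

Numerically λ ≈ 1.618034 and λ' = −1/λ ≈ -0.618034.
#1 (-10,-15): internal coord -10 + (-15)·λ' = -0.729490; -0.729490 ∈ [-1.8, -0.4) → IN Λ
#2 (-12,-18): internal coord -12 + (-18)·λ' = -0.875388; -0.875388 ∈ [-1.8, -0.4) → IN Λ
#3 (3,9): internal coord 3 + (9)·λ' = -2.562306; -2.562306 ∉ [-1.8, -0.4) → out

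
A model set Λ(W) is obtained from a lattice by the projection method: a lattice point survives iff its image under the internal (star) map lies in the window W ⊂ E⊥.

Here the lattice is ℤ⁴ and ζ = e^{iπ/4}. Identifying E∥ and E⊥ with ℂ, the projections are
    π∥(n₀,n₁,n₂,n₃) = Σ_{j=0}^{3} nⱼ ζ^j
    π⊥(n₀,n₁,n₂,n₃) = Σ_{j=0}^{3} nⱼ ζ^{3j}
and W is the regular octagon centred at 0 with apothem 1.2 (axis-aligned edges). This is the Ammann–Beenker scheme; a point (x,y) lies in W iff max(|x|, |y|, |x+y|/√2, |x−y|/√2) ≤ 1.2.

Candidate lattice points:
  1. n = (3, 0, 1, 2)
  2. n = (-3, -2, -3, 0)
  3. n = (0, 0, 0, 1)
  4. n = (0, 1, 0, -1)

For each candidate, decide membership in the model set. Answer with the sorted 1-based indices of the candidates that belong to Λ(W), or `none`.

π⊥(n) = n₀ + n₁ζ³ + n₂ζ⁶ + n₃ζ⁹ where ζ = e^{iπ/4}.
candidate 1: n = (3, 0, 1, 2) → π⊥ ≈ (+4.41421, +0.41421); max(|x|,|y|,|x±y|/√2) = 4.41421 > 1.2 ⇒ ∉ W
candidate 2: n = (-3, -2, -3, 0) → π⊥ ≈ (-1.58579, +1.58579); max(|x|,|y|,|x±y|/√2) = 2.24264 > 1.2 ⇒ ∉ W
candidate 3: n = (0, 0, 0, 1) → π⊥ ≈ (+0.70711, +0.70711); max(|x|,|y|,|x±y|/√2) = 1.00000 ≤ 1.2 ⇒ ∈ W
candidate 4: n = (0, 1, 0, -1) → π⊥ ≈ (-1.41421, +0.00000); max(|x|,|y|,|x±y|/√2) = 1.41421 > 1.2 ⇒ ∉ W

3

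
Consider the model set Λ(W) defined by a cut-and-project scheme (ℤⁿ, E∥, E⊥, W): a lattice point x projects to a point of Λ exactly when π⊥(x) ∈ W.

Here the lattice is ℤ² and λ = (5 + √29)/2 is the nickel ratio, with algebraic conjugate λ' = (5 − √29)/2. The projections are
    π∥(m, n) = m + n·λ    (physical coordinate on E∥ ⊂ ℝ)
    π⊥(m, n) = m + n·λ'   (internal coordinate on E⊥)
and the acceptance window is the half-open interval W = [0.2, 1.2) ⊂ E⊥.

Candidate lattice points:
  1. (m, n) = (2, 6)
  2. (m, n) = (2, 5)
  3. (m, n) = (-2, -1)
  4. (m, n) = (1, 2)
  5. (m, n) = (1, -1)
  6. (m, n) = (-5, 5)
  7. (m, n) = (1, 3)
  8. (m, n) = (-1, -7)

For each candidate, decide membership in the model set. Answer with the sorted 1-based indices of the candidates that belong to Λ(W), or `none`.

Numerically λ ≈ 5.19258 and λ' = −1/λ ≈ -0.19258.
candidate 1: (m,n)=(2,6) → π∥ = 2+6·λ ≈ 33.15549, π⊥ = 2+6·λ' ≈ 0.84451 ∈ [0.2, 1.2) ⇒ IN Λ
candidate 2: (m,n)=(2,5) → π∥ = 2+5·λ ≈ 27.96291, π⊥ = 2+5·λ' ≈ 1.03709 ∈ [0.2, 1.2) ⇒ IN Λ
candidate 3: (m,n)=(-2,-1) → π∥ = -2-1·λ ≈ -7.19258, π⊥ = -2-1·λ' ≈ -1.80742 ∉ [0.2, 1.2) ⇒ out
candidate 4: (m,n)=(1,2) → π∥ = 1+2·λ ≈ 11.38516, π⊥ = 1+2·λ' ≈ 0.61484 ∈ [0.2, 1.2) ⇒ IN Λ
candidate 5: (m,n)=(1,-1) → π∥ = 1-1·λ ≈ -4.19258, π⊥ = 1-1·λ' ≈ 1.19258 ∈ [0.2, 1.2) ⇒ IN Λ
candidate 6: (m,n)=(-5,5) → π∥ = -5+5·λ ≈ 20.96291, π⊥ = -5+5·λ' ≈ -5.96291 ∉ [0.2, 1.2) ⇒ out
candidate 7: (m,n)=(1,3) → π∥ = 1+3·λ ≈ 16.57775, π⊥ = 1+3·λ' ≈ 0.42225 ∈ [0.2, 1.2) ⇒ IN Λ
candidate 8: (m,n)=(-1,-7) → π∥ = -1-7·λ ≈ -37.34808, π⊥ = -1-7·λ' ≈ 0.34808 ∈ [0.2, 1.2) ⇒ IN Λ

1, 2, 4, 5, 7, 8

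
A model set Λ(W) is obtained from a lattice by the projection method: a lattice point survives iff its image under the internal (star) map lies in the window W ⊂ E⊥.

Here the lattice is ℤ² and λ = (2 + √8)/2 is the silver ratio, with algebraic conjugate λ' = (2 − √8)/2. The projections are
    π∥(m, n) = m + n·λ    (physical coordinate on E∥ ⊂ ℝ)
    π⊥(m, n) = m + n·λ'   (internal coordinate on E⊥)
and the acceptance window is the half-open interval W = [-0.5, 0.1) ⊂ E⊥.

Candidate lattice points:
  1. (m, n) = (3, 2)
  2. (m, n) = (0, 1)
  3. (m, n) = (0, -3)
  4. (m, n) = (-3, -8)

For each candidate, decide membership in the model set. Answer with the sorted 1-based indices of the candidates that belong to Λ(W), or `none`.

2

Numerically λ ≈ 2.41421 and λ' = −1/λ ≈ -0.41421.
candidate 1: (m,n)=(3,2) → π∥ = 3+2·λ ≈ 7.82843, π⊥ = 3+2·λ' ≈ 2.17157 ∉ [-0.5, 0.1) ⇒ out
candidate 2: (m,n)=(0,1) → π∥ = 0+1·λ ≈ 2.41421, π⊥ = 0+1·λ' ≈ -0.41421 ∈ [-0.5, 0.1) ⇒ IN Λ
candidate 3: (m,n)=(0,-3) → π∥ = 0-3·λ ≈ -7.24264, π⊥ = 0-3·λ' ≈ 1.24264 ∉ [-0.5, 0.1) ⇒ out
candidate 4: (m,n)=(-3,-8) → π∥ = -3-8·λ ≈ -22.31371, π⊥ = -3-8·λ' ≈ 0.31371 ∉ [-0.5, 0.1) ⇒ out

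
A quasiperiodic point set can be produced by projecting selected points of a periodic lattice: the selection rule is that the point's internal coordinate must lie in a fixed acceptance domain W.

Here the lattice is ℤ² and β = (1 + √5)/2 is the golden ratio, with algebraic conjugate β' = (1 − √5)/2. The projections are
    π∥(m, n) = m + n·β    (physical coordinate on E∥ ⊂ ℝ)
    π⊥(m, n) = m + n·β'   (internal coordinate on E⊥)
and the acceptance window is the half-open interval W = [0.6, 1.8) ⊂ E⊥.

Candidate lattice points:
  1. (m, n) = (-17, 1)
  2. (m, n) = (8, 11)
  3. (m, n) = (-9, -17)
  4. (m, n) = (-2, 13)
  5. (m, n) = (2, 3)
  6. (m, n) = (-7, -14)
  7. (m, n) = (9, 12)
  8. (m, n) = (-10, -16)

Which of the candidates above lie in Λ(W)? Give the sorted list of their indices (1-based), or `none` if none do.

Numerically β ≈ 1.61803 and β' = −1/β ≈ -0.61803.
#1 (-17,1): internal coord -17 + (1)·β' = -17.61803; -17.61803 ∉ [0.6, 1.8) → out
#2 (8,11): internal coord 8 + (11)·β' = +1.20163; +1.20163 ∈ [0.6, 1.8) → IN Λ
#3 (-9,-17): internal coord -9 + (-17)·β' = +1.50658; +1.50658 ∈ [0.6, 1.8) → IN Λ
#4 (-2,13): internal coord -2 + (13)·β' = -10.03444; -10.03444 ∉ [0.6, 1.8) → out
#5 (2,3): internal coord 2 + (3)·β' = +0.14590; +0.14590 ∉ [0.6, 1.8) → out
#6 (-7,-14): internal coord -7 + (-14)·β' = +1.65248; +1.65248 ∈ [0.6, 1.8) → IN Λ
#7 (9,12): internal coord 9 + (12)·β' = +1.58359; +1.58359 ∈ [0.6, 1.8) → IN Λ
#8 (-10,-16): internal coord -10 + (-16)·β' = -0.11146; -0.11146 ∉ [0.6, 1.8) → out

2, 3, 6, 7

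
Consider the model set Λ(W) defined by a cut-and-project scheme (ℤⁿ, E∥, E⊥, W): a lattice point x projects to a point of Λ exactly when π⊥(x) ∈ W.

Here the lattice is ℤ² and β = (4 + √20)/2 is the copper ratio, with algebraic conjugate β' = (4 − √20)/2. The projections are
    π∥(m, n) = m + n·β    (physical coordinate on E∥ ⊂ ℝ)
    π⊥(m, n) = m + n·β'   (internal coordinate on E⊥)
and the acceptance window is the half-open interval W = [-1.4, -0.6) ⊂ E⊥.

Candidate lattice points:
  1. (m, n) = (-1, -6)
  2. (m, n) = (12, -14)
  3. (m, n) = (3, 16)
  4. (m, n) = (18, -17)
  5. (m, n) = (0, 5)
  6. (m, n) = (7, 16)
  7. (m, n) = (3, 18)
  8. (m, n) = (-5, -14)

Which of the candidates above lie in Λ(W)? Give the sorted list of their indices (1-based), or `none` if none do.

β' = (4−√20)/2 ≈ -0.23607.
#1 (-1,-6): internal coord -1 + (-6)·β' = +0.41641; +0.41641 ∉ [-1.4, -0.6) → out
#2 (12,-14): internal coord 12 + (-14)·β' = +15.30495; +15.30495 ∉ [-1.4, -0.6) → out
#3 (3,16): internal coord 3 + (16)·β' = -0.77709; -0.77709 ∈ [-1.4, -0.6) → IN Λ
#4 (18,-17): internal coord 18 + (-17)·β' = +22.01316; +22.01316 ∉ [-1.4, -0.6) → out
#5 (0,5): internal coord 0 + (5)·β' = -1.18034; -1.18034 ∈ [-1.4, -0.6) → IN Λ
#6 (7,16): internal coord 7 + (16)·β' = +3.22291; +3.22291 ∉ [-1.4, -0.6) → out
#7 (3,18): internal coord 3 + (18)·β' = -1.24922; -1.24922 ∈ [-1.4, -0.6) → IN Λ
#8 (-5,-14): internal coord -5 + (-14)·β' = -1.69505; -1.69505 ∉ [-1.4, -0.6) → out

3, 5, 7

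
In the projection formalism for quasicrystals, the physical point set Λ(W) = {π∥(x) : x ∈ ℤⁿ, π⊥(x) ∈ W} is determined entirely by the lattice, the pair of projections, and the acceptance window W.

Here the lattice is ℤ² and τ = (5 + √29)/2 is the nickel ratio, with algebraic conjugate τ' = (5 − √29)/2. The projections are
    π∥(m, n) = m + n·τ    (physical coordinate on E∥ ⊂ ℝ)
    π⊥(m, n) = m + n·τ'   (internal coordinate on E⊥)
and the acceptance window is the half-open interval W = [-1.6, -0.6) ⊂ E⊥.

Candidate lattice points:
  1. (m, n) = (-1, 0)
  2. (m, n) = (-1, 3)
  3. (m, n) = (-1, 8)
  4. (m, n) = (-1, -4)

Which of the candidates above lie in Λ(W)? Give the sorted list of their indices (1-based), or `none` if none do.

1, 2

Compute τ' = (5−√29)/2 = -0.1926, so π⊥(m,n) = m -0.1926·n.
[1] lift (-1,0): star map gives -1.0000; window check -1.6 ≤ -1.0000 < -0.6 is true → IN Λ
[2] lift (-1,3): star map gives -1.5777; window check -1.6 ≤ -1.5777 < -0.6 is true → IN Λ
[3] lift (-1,8): star map gives -2.5407; window check -1.6 ≤ -2.5407 < -0.6 is false → out
[4] lift (-1,-4): star map gives -0.2297; window check -1.6 ≤ -0.2297 < -0.6 is false → out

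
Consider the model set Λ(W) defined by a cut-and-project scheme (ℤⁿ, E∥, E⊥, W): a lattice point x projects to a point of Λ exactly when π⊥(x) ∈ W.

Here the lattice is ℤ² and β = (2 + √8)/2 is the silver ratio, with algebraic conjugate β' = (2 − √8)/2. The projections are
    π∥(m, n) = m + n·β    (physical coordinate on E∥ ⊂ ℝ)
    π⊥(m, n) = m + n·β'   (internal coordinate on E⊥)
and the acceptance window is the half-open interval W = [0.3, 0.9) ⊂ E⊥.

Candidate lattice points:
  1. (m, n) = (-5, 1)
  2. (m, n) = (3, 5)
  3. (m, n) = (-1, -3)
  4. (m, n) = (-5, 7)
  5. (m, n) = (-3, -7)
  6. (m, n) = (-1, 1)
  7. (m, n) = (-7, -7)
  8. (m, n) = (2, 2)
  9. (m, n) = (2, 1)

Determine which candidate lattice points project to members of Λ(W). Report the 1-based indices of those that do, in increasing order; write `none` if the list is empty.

β' = (2−√8)/2 ≈ -0.41421.
candidate 1: (m,n)=(-5,1) → π∥ = -5+1·β ≈ -2.58579, π⊥ = -5+1·β' ≈ -5.41421 ∉ [0.3, 0.9) ⇒ out
candidate 2: (m,n)=(3,5) → π∥ = 3+5·β ≈ 15.07107, π⊥ = 3+5·β' ≈ 0.92893 ∉ [0.3, 0.9) ⇒ out
candidate 3: (m,n)=(-1,-3) → π∥ = -1-3·β ≈ -8.24264, π⊥ = -1-3·β' ≈ 0.24264 ∉ [0.3, 0.9) ⇒ out
candidate 4: (m,n)=(-5,7) → π∥ = -5+7·β ≈ 11.89949, π⊥ = -5+7·β' ≈ -7.89949 ∉ [0.3, 0.9) ⇒ out
candidate 5: (m,n)=(-3,-7) → π∥ = -3-7·β ≈ -19.89949, π⊥ = -3-7·β' ≈ -0.10051 ∉ [0.3, 0.9) ⇒ out
candidate 6: (m,n)=(-1,1) → π∥ = -1+1·β ≈ 1.41421, π⊥ = -1+1·β' ≈ -1.41421 ∉ [0.3, 0.9) ⇒ out
candidate 7: (m,n)=(-7,-7) → π∥ = -7-7·β ≈ -23.89949, π⊥ = -7-7·β' ≈ -4.10051 ∉ [0.3, 0.9) ⇒ out
candidate 8: (m,n)=(2,2) → π∥ = 2+2·β ≈ 6.82843, π⊥ = 2+2·β' ≈ 1.17157 ∉ [0.3, 0.9) ⇒ out
candidate 9: (m,n)=(2,1) → π∥ = 2+1·β ≈ 4.41421, π⊥ = 2+1·β' ≈ 1.58579 ∉ [0.3, 0.9) ⇒ out

none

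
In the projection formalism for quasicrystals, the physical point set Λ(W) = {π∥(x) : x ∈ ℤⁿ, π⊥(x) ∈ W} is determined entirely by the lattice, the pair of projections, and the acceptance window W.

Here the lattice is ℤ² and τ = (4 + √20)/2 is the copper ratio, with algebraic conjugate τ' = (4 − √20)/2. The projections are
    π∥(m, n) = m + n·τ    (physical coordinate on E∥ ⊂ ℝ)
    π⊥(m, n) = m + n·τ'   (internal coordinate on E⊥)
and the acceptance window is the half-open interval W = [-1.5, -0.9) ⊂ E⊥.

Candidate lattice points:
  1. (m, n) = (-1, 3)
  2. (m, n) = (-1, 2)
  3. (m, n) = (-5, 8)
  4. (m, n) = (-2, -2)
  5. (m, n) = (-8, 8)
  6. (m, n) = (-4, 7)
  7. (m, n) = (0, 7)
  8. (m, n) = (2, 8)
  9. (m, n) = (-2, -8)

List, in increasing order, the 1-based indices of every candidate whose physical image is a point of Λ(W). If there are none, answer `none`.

τ' = (4−√20)/2 ≈ -0.236068.
[1] lift (-1,3): star map gives -1.708204; window check -1.5 ≤ -1.708204 < -0.9 is false → out
[2] lift (-1,2): star map gives -1.472136; window check -1.5 ≤ -1.472136 < -0.9 is true → IN Λ
[3] lift (-5,8): star map gives -6.888544; window check -1.5 ≤ -6.888544 < -0.9 is false → out
[4] lift (-2,-2): star map gives -1.527864; window check -1.5 ≤ -1.527864 < -0.9 is false → out
[5] lift (-8,8): star map gives -9.888544; window check -1.5 ≤ -9.888544 < -0.9 is false → out
[6] lift (-4,7): star map gives -5.652476; window check -1.5 ≤ -5.652476 < -0.9 is false → out
[7] lift (0,7): star map gives -1.652476; window check -1.5 ≤ -1.652476 < -0.9 is false → out
[8] lift (2,8): star map gives 0.111456; window check -1.5 ≤ 0.111456 < -0.9 is false → out
[9] lift (-2,-8): star map gives -0.111456; window check -1.5 ≤ -0.111456 < -0.9 is false → out

2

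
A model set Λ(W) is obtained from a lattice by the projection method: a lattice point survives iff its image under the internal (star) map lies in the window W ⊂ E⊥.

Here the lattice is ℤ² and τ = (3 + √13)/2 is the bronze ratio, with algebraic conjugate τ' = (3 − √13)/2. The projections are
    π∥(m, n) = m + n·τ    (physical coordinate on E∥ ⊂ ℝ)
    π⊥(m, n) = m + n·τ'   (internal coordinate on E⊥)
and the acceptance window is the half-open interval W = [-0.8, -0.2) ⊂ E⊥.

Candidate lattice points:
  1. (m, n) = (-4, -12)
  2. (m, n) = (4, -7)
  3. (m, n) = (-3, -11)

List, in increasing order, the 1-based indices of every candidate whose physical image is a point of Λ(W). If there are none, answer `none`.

Compute τ' = (3−√13)/2 = -0.30278, so π⊥(m,n) = m -0.30278·n.
#1 (-4,-12): internal coord -4 + (-12)·τ' = -0.36669; -0.36669 ∈ [-0.8, -0.2) → IN Λ
#2 (4,-7): internal coord 4 + (-7)·τ' = +6.11943; +6.11943 ∉ [-0.8, -0.2) → out
#3 (-3,-11): internal coord -3 + (-11)·τ' = +0.33053; +0.33053 ∉ [-0.8, -0.2) → out

1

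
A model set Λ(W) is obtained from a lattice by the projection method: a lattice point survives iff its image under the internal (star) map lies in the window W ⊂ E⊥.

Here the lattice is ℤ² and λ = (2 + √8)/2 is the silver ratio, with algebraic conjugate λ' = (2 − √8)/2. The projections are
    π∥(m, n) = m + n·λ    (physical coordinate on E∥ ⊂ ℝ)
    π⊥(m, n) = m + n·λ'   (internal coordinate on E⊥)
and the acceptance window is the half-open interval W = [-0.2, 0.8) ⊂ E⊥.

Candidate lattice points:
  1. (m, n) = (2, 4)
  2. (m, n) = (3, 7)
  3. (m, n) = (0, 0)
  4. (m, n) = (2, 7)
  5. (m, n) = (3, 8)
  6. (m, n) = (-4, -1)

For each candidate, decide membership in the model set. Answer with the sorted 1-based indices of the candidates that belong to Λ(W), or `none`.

Numerically λ ≈ 2.41421 and λ' = −1/λ ≈ -0.41421.
#1 (2,4): internal coord 2 + (4)·λ' = +0.34315; +0.34315 ∈ [-0.2, 0.8) → IN Λ
#2 (3,7): internal coord 3 + (7)·λ' = +0.10051; +0.10051 ∈ [-0.2, 0.8) → IN Λ
#3 (0,0): internal coord 0 + (0)·λ' = +0.00000; +0.00000 ∈ [-0.2, 0.8) → IN Λ
#4 (2,7): internal coord 2 + (7)·λ' = -0.89949; -0.89949 ∉ [-0.2, 0.8) → out
#5 (3,8): internal coord 3 + (8)·λ' = -0.31371; -0.31371 ∉ [-0.2, 0.8) → out
#6 (-4,-1): internal coord -4 + (-1)·λ' = -3.58579; -3.58579 ∉ [-0.2, 0.8) → out

1, 2, 3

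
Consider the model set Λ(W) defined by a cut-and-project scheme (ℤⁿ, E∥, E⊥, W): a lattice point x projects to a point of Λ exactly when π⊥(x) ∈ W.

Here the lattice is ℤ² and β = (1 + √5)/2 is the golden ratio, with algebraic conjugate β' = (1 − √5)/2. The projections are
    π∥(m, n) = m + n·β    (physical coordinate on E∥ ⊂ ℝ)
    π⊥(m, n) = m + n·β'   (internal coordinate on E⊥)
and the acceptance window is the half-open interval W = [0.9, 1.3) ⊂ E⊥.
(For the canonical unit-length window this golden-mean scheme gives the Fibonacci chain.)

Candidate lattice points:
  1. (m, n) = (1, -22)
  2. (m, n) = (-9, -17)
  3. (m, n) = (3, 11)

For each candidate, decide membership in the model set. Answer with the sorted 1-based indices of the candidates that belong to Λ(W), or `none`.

none

β' = (1−√5)/2 ≈ -0.618034.
candidate 1: (m,n)=(1,-22) → π∥ = 1-22·β ≈ -34.596748, π⊥ = 1-22·β' ≈ 14.596748 ∉ [0.9, 1.3) ⇒ out
candidate 2: (m,n)=(-9,-17) → π∥ = -9-17·β ≈ -36.506578, π⊥ = -9-17·β' ≈ 1.506578 ∉ [0.9, 1.3) ⇒ out
candidate 3: (m,n)=(3,11) → π∥ = 3+11·β ≈ 20.798374, π⊥ = 3+11·β' ≈ -3.798374 ∉ [0.9, 1.3) ⇒ out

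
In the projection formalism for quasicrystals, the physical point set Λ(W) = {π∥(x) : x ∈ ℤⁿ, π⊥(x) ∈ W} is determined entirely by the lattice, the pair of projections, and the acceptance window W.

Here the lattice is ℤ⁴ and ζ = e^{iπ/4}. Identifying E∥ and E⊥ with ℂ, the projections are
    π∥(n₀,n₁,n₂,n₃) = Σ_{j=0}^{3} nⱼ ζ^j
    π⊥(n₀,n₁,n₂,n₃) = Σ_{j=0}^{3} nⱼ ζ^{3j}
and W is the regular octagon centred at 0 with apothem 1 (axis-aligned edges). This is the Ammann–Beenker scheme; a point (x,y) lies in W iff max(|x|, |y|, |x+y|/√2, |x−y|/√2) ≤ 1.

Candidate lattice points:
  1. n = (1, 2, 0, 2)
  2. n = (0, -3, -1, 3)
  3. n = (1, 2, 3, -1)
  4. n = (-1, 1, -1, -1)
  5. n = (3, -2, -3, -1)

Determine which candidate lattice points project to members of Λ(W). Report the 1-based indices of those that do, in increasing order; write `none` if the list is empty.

Internal map: ζ^{3j} for j=0..3 gives (1,0), (−√2/2,√2/2), (0,−1), (√2/2,√2/2).
#1 (1, 2, 0, 2): internal (1.00000, 2.82843); octagon support 2.82843 vs apothem 1 → ∉ W
#2 (0, -3, -1, 3): internal (4.24264, 1.00000); octagon support 4.24264 vs apothem 1 → ∉ W
#3 (1, 2, 3, -1): internal (-1.12132, -2.29289); octagon support 2.41421 vs apothem 1 → ∉ W
#4 (-1, 1, -1, -1): internal (-2.41421, 1.00000); octagon support 2.41421 vs apothem 1 → ∉ W
#5 (3, -2, -3, -1): internal (3.70711, 0.87868); octagon support 3.70711 vs apothem 1 → ∉ W

none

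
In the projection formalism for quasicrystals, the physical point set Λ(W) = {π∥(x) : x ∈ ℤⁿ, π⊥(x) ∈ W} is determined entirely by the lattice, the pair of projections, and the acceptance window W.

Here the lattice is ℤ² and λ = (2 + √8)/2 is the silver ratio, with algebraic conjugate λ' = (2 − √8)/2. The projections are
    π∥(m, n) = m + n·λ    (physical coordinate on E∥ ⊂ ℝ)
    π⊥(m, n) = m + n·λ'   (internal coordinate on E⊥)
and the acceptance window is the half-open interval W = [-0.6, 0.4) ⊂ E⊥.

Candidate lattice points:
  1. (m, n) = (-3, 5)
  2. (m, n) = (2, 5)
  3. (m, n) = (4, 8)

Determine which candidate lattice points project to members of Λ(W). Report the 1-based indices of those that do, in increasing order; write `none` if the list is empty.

2

λ' = (2−√8)/2 ≈ -0.414214.
#1 (-3,5): internal coord -3 + (5)·λ' = -5.071068; -5.071068 ∉ [-0.6, 0.4) → out
#2 (2,5): internal coord 2 + (5)·λ' = -0.071068; -0.071068 ∈ [-0.6, 0.4) → IN Λ
#3 (4,8): internal coord 4 + (8)·λ' = +0.686292; +0.686292 ∉ [-0.6, 0.4) → out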